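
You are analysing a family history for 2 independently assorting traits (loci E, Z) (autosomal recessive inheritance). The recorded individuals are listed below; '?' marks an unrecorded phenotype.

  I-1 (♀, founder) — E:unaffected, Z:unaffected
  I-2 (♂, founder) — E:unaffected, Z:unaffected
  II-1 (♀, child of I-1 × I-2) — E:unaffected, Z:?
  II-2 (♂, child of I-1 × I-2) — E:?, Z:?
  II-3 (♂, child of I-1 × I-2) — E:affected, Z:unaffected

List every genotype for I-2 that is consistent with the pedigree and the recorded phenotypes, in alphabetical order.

I-2 ∈ {Ee ZZ, Ee Zz}

E/I-1 un ·: Ee
E/I-2 un ·: Ee
E/II-1 un I-1×I-2: EE|Ee
E/II-2 ? I-1×I-2: EE|Ee|ee
E/II-3 aff I-1×I-2: ee
⇒ E over [I-1,I-2,II-1,II-2,II-3]: 6 consistent
Z/I-1 un ·: ZZ|Zz
Z/I-2 un ·: ZZ|Zz
Z/II-1 ? I-1×I-2: ZZ|Zz|zz
Z/II-2 ? I-1×I-2: ZZ|Zz|zz
Z/II-3 un I-1×I-2: ZZ|Zz
⇒ Z over [I-1,I-2,II-1,II-2,II-3]: 35 consistent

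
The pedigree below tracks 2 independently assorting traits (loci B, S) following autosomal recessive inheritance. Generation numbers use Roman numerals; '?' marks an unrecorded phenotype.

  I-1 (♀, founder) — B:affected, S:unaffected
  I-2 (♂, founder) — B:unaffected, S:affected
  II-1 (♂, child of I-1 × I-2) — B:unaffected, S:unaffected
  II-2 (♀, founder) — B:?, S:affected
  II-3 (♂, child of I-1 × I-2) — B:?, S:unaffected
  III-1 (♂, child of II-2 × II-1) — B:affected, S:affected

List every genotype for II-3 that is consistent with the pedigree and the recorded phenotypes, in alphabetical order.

II-3 ∈ {Bb Ss, bb Ss}

B/I-1 aff ·: bb
B/I-2 un ·: BB|Bb
B/II-1 un I-1×I-2: Bb
B/II-2 ? ·: Bb|bb
B/II-3 ? I-1×I-2: Bb|bb
B/III-1 aff II-2×II-1: bb
⇒ B over [I-1,I-2,II-1,II-2,II-3,III-1]: 6 consistent
S/I-1 un ·: SS|Ss
S/I-2 aff ·: ss
S/II-1 un I-1×I-2: Ss
S/II-2 aff ·: ss
S/II-3 un I-1×I-2: Ss
S/III-1 aff II-2×II-1: ss
⇒ S over [I-1,I-2,II-1,II-2,II-3,III-1]: 2 consistent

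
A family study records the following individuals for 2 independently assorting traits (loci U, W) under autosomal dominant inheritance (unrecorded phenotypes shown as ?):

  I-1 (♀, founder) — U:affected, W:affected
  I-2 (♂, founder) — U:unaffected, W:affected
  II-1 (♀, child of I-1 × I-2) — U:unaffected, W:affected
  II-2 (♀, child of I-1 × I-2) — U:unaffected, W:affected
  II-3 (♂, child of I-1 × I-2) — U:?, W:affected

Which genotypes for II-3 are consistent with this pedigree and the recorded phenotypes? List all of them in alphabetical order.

U/I-1 aff ·: Uu
U/I-2 un ·: uu
U/II-1 un I-1×I-2: uu
U/II-2 un I-1×I-2: uu
U/II-3 ? I-1×I-2: uu|Uu
⇒ U over [I-1,I-2,II-1,II-2,II-3]: 2 consistent
W/I-1 aff ·: Ww|WW
W/I-2 aff ·: Ww|WW
W/II-1 aff I-1×I-2: Ww|WW
W/II-2 aff I-1×I-2: Ww|WW
W/II-3 aff I-1×I-2: Ww|WW
⇒ W over [I-1,I-2,II-1,II-2,II-3]: 25 consistent

II-3 ∈ {Uu WW, Uu Ww, uu WW, uu Ww}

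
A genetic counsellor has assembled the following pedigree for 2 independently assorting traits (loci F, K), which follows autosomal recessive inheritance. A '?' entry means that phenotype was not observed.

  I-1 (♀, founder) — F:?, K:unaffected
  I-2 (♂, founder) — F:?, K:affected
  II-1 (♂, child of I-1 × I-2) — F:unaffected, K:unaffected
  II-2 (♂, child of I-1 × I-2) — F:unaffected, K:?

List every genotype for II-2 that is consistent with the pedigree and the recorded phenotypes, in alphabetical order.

F/I-1 ? ·: FF|Ff|ff
F/I-2 ? ·: FF|Ff|ff
F/II-1 un I-1×I-2: FF|Ff
F/II-2 un I-1×I-2: FF|Ff
⇒ F over [I-1,I-2,II-1,II-2]: 17 consistent
K/I-1 un ·: KK|Kk
K/I-2 aff ·: kk
K/II-1 un I-1×I-2: Kk
K/II-2 ? I-1×I-2: Kk|kk
⇒ K over [I-1,I-2,II-1,II-2]: 3 consistent

II-2 ∈ {FF Kk, FF kk, Ff Kk, Ff kk}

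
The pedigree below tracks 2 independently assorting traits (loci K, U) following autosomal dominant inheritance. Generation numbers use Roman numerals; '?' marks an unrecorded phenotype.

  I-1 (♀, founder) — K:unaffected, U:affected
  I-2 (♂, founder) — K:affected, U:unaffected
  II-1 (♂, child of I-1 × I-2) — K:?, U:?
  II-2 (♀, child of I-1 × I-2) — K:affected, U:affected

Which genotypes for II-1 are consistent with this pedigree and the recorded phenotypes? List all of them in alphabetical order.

K/I-1 un ·: kk
K/I-2 aff ·: Kk|KK
K/II-1 ? I-1×I-2: kk|Kk
K/II-2 aff I-1×I-2: Kk
⇒ K over [I-1,I-2,II-1,II-2]: 3 consistent
U/I-1 aff ·: Uu|UU
U/I-2 un ·: uu
U/II-1 ? I-1×I-2: uu|Uu
U/II-2 aff I-1×I-2: Uu
⇒ U over [I-1,I-2,II-1,II-2]: 3 consistent

II-1 ∈ {Kk Uu, Kk uu, kk Uu, kk uu}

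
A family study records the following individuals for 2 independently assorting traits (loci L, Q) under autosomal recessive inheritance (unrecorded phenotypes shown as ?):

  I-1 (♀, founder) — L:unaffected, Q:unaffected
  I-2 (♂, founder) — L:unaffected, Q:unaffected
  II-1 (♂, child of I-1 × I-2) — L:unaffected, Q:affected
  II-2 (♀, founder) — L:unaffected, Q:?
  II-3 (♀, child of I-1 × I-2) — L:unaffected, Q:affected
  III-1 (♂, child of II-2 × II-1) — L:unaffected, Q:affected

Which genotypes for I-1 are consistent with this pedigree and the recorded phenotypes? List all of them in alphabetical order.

I-1 ∈ {LL Qq, Ll Qq}

L/I-1 un ·: LL|Ll
L/I-2 un ·: LL|Ll
L/II-1 un I-1×I-2: LL|Ll
L/II-2 un ·: LL|Ll
L/II-3 un I-1×I-2: LL|Ll
L/III-1 un II-2×II-1: LL|Ll
⇒ L over [I-1,I-2,II-1,II-2,II-3,III-1]: 45 consistent
Q/I-1 un ·: Qq
Q/I-2 un ·: Qq
Q/II-1 aff I-1×I-2: qq
Q/II-2 ? ·: Qq|qq
Q/II-3 aff I-1×I-2: qq
Q/III-1 aff II-2×II-1: qq
⇒ Q over [I-1,I-2,II-1,II-2,II-3,III-1]: 2 consistent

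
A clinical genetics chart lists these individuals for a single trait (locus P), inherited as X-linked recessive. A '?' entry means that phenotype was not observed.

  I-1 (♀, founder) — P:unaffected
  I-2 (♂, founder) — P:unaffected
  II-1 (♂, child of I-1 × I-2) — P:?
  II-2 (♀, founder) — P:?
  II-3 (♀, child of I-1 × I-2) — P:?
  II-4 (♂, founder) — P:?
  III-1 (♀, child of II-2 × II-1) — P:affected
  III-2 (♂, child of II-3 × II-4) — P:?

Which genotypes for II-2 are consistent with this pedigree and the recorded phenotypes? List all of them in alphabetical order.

II-2 ∈ {X^PX^p, X^pX^p}

P/I-1 un ·: X^PX^p
P/I-2 un ·: X^PY
P/II-1 ? I-1×I-2: X^pY
P/II-2 ? ·: X^PX^p|X^pX^p
P/II-3 ? I-1×I-2: X^PX^P|X^PX^p
P/II-4 ? ·: X^PY|X^pY
P/III-1 aff II-2×II-1: X^pX^p
P/III-2 ? II-3×II-4: X^PY|X^pY
⇒ P over [I-1,I-2,II-1,II-2,II-3,II-4,III-1,III-2]: 12 consistent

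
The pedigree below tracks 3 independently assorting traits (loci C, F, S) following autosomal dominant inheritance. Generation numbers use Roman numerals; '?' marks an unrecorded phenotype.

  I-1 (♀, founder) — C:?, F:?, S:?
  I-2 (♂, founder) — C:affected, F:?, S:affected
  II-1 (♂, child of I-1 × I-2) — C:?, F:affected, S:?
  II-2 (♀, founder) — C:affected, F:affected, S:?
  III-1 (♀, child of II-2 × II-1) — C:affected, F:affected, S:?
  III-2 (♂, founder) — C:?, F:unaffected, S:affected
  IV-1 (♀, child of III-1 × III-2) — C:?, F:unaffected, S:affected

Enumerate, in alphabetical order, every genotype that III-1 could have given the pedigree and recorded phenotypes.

III-1 ∈ {CC Ff SS, CC Ff Ss, CC Ff ss, Cc Ff SS, Cc Ff Ss, Cc Ff ss}

C/I-1 ? ·: cc|Cc|CC
C/I-2 aff ·: Cc|CC
C/II-1 ? I-1×I-2: cc|Cc|CC
C/II-2 aff ·: Cc|CC
C/III-1 aff II-2×II-1: Cc|CC
C/III-2 ? ·: cc|Cc|CC
C/IV-1 ? III-1×III-2: cc|Cc|CC
⇒ C over [I-1,I-2,II-1,II-2,III-1,III-2,IV-1]: 198 consistent
F/I-1 ? ·: ff|Ff|FF
F/I-2 ? ·: ff|Ff|FF
F/II-1 aff I-1×I-2: Ff|FF
F/II-2 aff ·: Ff|FF
F/III-1 aff II-2×II-1: Ff
F/III-2 un ·: ff
F/IV-1 un III-1×III-2: ff
⇒ F over [I-1,I-2,II-1,II-2,III-1,III-2,IV-1]: 18 consistent
S/I-1 ? ·: ss|Ss|SS
S/I-2 aff ·: Ss|SS
S/II-1 ? I-1×I-2: ss|Ss|SS
S/II-2 ? ·: ss|Ss|SS
S/III-1 ? II-2×II-1: ss|Ss|SS
S/III-2 aff ·: Ss|SS
S/IV-1 aff III-1×III-2: Ss|SS
⇒ S over [I-1,I-2,II-1,II-2,III-1,III-2,IV-1]: 190 consistent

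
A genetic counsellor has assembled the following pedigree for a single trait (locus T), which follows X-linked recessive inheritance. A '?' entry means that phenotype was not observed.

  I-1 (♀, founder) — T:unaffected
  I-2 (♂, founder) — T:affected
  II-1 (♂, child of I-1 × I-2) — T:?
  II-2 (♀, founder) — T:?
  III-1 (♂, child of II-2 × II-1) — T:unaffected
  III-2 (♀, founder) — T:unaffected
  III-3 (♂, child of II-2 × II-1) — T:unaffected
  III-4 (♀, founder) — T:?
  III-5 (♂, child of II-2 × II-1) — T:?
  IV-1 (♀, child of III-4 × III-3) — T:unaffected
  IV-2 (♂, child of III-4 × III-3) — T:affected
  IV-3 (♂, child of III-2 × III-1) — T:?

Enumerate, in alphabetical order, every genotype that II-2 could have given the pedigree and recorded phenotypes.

T/I-1 un ·: X^TX^T|X^TX^t
T/I-2 aff ·: X^tY
T/II-1 ? I-1×I-2: X^TY|X^tY
T/II-2 ? ·: X^TX^T|X^TX^t
T/III-1 un II-2×II-1: X^TY
T/III-2 un ·: X^TX^T|X^TX^t
T/III-3 un II-2×II-1: X^TY
T/III-4 ? ·: X^TX^t|X^tX^t
T/III-5 ? II-2×II-1: X^TY|X^tY
T/IV-1 un III-4×III-3: X^TX^T|X^TX^t
T/IV-2 aff III-4×III-3: X^tY
T/IV-3 ? III-2×III-1: X^TY|X^tY
⇒ T over [I-1,I-2,II-1,II-2,III-1,III-2,III-3,III-4,III-5,IV-1,IV-2,IV-3]: 81 consistent

II-2 ∈ {X^TX^T, X^TX^t}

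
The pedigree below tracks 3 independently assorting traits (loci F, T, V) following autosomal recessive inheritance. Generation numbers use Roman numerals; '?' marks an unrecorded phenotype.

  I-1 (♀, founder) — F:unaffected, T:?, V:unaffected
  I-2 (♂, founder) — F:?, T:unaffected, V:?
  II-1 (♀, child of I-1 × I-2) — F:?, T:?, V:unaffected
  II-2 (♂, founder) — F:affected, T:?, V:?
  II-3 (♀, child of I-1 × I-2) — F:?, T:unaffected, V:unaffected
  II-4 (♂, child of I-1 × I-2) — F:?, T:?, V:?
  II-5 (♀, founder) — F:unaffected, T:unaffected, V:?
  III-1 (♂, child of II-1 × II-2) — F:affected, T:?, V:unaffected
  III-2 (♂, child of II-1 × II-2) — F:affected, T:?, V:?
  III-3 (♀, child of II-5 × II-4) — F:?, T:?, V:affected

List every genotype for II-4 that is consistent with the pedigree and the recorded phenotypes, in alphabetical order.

II-4 ∈ {FF TT Vv, FF TT vv, FF Tt Vv, FF Tt vv, FF tt Vv, FF tt vv, Ff TT Vv, Ff TT vv, Ff Tt Vv, Ff Tt vv, Ff tt Vv, Ff tt vv, ff TT Vv, ff TT vv, ff Tt Vv, ff Tt vv, ff tt Vv, ff tt vv}

F/I-1 un ·: FF|Ff
F/I-2 ? ·: FF|Ff|ff
F/II-1 ? I-1×I-2: Ff|ff
F/II-2 aff ·: ff
F/II-3 ? I-1×I-2: FF|Ff|ff
F/II-4 ? I-1×I-2: FF|Ff|ff
F/II-5 un ·: FF|Ff
F/III-1 aff II-1×II-2: ff
F/III-2 aff II-1×II-2: ff
F/III-3 ? II-5×II-4: FF|Ff|ff
⇒ F over [I-1,I-2,II-1,II-2,II-3,II-4,II-5,III-1,III-2,III-3]: 135 consistent
T/I-1 ? ·: TT|Tt|tt
T/I-2 un ·: TT|Tt
T/II-1 ? I-1×I-2: TT|Tt|tt
T/II-2 ? ·: TT|Tt|tt
T/II-3 un I-1×I-2: TT|Tt
T/II-4 ? I-1×I-2: TT|Tt|tt
T/II-5 un ·: TT|Tt
T/III-1 ? II-1×II-2: TT|Tt|tt
T/III-2 ? II-1×II-2: TT|Tt|tt
T/III-3 ? II-5×II-4: TT|Tt|tt
⇒ T over [I-1,I-2,II-1,II-2,II-3,II-4,II-5,III-1,III-2,III-3]: 1661 consistent
V/I-1 un ·: VV|Vv
V/I-2 ? ·: VV|Vv|vv
V/II-1 un I-1×I-2: VV|Vv
V/II-2 ? ·: VV|Vv|vv
V/II-3 un I-1×I-2: VV|Vv
V/II-4 ? I-1×I-2: Vv|vv
V/II-5 ? ·: Vv|vv
V/III-1 un II-1×II-2: VV|Vv
V/III-2 ? II-1×II-2: VV|Vv|vv
V/III-3 aff II-5×II-4: vv
⇒ V over [I-1,I-2,II-1,II-2,II-3,II-4,II-5,III-1,III-2,III-3]: 360 consistent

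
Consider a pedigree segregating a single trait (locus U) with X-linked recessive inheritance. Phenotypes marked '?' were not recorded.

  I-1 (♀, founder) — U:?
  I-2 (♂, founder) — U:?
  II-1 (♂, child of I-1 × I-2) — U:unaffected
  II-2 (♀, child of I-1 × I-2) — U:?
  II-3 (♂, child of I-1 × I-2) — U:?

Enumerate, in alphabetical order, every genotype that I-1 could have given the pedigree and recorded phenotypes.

I-1 ∈ {X^UX^U, X^UX^u}

U/I-1 ? ·: X^UX^U|X^UX^u
U/I-2 ? ·: X^UY|X^uY
U/II-1 un I-1×I-2: X^UY
U/II-2 ? I-1×I-2: X^UX^U|X^UX^u|X^uX^u
U/II-3 ? I-1×I-2: X^UY|X^uY
⇒ U over [I-1,I-2,II-1,II-2,II-3]: 10 consistent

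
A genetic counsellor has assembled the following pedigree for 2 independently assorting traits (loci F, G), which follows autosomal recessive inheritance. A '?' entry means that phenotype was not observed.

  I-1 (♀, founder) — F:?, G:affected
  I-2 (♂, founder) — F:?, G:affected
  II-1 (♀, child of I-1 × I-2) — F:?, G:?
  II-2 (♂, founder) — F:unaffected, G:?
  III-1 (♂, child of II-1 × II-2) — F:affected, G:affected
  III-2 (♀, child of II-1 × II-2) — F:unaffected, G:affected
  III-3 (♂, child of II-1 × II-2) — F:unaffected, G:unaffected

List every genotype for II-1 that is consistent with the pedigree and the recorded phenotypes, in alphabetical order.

II-1 ∈ {Ff gg, ff gg}

F/I-1 ? ·: FF|Ff|ff
F/I-2 ? ·: FF|Ff|ff
F/II-1 ? I-1×I-2: Ff|ff
F/II-2 un ·: Ff
F/III-1 aff II-1×II-2: ff
F/III-2 un II-1×II-2: FF|Ff
F/III-3 un II-1×II-2: FF|Ff
⇒ F over [I-1,I-2,II-1,II-2,III-1,III-2,III-3]: 32 consistent
G/I-1 aff ·: gg
G/I-2 aff ·: gg
G/II-1 ? I-1×I-2: gg
G/II-2 ? ·: Gg
G/III-1 aff II-1×II-2: gg
G/III-2 aff II-1×II-2: gg
G/III-3 un II-1×II-2: Gg
⇒ G over [I-1,I-2,II-1,II-2,III-1,III-2,III-3]: 1 consistent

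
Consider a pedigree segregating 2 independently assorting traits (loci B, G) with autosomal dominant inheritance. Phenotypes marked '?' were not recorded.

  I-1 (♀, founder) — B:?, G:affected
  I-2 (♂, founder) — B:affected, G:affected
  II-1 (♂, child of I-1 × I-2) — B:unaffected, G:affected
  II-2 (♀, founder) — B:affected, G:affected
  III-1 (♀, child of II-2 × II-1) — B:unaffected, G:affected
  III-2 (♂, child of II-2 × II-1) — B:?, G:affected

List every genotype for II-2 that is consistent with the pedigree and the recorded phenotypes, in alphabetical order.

B/I-1 ? ·: bb|Bb
B/I-2 aff ·: Bb
B/II-1 un I-1×I-2: bb
B/II-2 aff ·: Bb
B/III-1 un II-2×II-1: bb
B/III-2 ? II-2×II-1: bb|Bb
⇒ B over [I-1,I-2,II-1,II-2,III-1,III-2]: 4 consistent
G/I-1 aff ·: Gg|GG
G/I-2 aff ·: Gg|GG
G/II-1 aff I-1×I-2: Gg|GG
G/II-2 aff ·: Gg|GG
G/III-1 aff II-2×II-1: Gg|GG
G/III-2 aff II-2×II-1: Gg|GG
⇒ G over [I-1,I-2,II-1,II-2,III-1,III-2]: 44 consistent

II-2 ∈ {Bb GG, Bb Gg}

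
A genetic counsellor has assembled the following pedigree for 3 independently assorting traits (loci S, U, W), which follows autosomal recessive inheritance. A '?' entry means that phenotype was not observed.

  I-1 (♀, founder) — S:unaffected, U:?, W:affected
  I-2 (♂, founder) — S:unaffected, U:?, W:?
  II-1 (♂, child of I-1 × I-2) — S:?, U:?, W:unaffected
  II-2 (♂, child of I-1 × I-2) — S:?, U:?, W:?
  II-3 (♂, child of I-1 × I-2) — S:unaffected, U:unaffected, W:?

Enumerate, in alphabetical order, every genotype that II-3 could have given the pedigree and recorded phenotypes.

S/I-1 un ·: SS|Ss
S/I-2 un ·: SS|Ss
S/II-1 ? I-1×I-2: SS|Ss|ss
S/II-2 ? I-1×I-2: SS|Ss|ss
S/II-3 un I-1×I-2: SS|Ss
⇒ S over [I-1,I-2,II-1,II-2,II-3]: 35 consistent
U/I-1 ? ·: UU|Uu|uu
U/I-2 ? ·: UU|Uu|uu
U/II-1 ? I-1×I-2: UU|Uu|uu
U/II-2 ? I-1×I-2: UU|Uu|uu
U/II-3 un I-1×I-2: UU|Uu
⇒ U over [I-1,I-2,II-1,II-2,II-3]: 45 consistent
W/I-1 aff ·: ww
W/I-2 ? ·: WW|Ww
W/II-1 un I-1×I-2: Ww
W/II-2 ? I-1×I-2: Ww|ww
W/II-3 ? I-1×I-2: Ww|ww
⇒ W over [I-1,I-2,II-1,II-2,II-3]: 5 consistent

II-3 ∈ {SS UU Ww, SS UU ww, SS Uu Ww, SS Uu ww, Ss UU Ww, Ss UU ww, Ss Uu Ww, Ss Uu ww}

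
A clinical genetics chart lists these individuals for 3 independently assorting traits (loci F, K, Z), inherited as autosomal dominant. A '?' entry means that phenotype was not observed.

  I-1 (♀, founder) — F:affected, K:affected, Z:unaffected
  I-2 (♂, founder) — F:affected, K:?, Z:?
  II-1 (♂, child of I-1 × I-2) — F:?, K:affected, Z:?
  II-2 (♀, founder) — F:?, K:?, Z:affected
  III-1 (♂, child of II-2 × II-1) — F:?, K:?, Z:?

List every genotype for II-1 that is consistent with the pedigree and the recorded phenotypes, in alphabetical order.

F/I-1 aff ·: Ff|FF
F/I-2 aff ·: Ff|FF
F/II-1 ? I-1×I-2: ff|Ff|FF
F/II-2 ? ·: ff|Ff|FF
F/III-1 ? II-2×II-1: ff|Ff|FF
⇒ F over [I-1,I-2,II-1,II-2,III-1]: 41 consistent
K/I-1 aff ·: Kk|KK
K/I-2 ? ·: kk|Kk|KK
K/II-1 aff I-1×I-2: Kk|KK
K/II-2 ? ·: kk|Kk|KK
K/III-1 ? II-2×II-1: kk|Kk|KK
⇒ K over [I-1,I-2,II-1,II-2,III-1]: 51 consistent
Z/I-1 un ·: zz
Z/I-2 ? ·: zz|Zz|ZZ
Z/II-1 ? I-1×I-2: zz|Zz
Z/II-2 aff ·: Zz|ZZ
Z/III-1 ? II-2×II-1: zz|Zz|ZZ
⇒ Z over [I-1,I-2,II-1,II-2,III-1]: 16 consistent

II-1 ∈ {FF KK Zz, FF KK zz, FF Kk Zz, FF Kk zz, Ff KK Zz, Ff KK zz, Ff Kk Zz, Ff Kk zz, ff KK Zz, ff KK zz, ff Kk Zz, ff Kk zz}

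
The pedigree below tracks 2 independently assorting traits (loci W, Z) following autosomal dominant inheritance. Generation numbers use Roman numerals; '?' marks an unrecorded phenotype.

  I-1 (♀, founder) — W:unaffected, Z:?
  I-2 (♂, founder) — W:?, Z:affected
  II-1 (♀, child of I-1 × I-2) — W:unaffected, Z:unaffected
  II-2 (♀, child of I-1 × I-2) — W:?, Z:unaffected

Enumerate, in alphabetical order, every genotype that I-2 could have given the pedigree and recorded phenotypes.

W/I-1 un ·: ww
W/I-2 ? ·: ww|Ww
W/II-1 un I-1×I-2: ww
W/II-2 ? I-1×I-2: ww|Ww
⇒ W over [I-1,I-2,II-1,II-2]: 3 consistent
Z/I-1 ? ·: zz|Zz
Z/I-2 aff ·: Zz
Z/II-1 un I-1×I-2: zz
Z/II-2 un I-1×I-2: zz
⇒ Z over [I-1,I-2,II-1,II-2]: 2 consistent

I-2 ∈ {Ww Zz, ww Zz}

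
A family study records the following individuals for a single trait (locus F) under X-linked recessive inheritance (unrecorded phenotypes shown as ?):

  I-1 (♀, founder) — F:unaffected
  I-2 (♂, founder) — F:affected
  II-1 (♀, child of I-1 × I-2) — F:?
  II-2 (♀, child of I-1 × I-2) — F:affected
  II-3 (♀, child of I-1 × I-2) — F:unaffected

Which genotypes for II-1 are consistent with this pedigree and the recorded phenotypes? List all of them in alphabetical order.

F/I-1 un ·: X^FX^f
F/I-2 aff ·: X^fY
F/II-1 ? I-1×I-2: X^FX^f|X^fX^f
F/II-2 aff I-1×I-2: X^fX^f
F/II-3 un I-1×I-2: X^FX^f
⇒ F over [I-1,I-2,II-1,II-2,II-3]: 2 consistent

II-1 ∈ {X^FX^f, X^fX^f}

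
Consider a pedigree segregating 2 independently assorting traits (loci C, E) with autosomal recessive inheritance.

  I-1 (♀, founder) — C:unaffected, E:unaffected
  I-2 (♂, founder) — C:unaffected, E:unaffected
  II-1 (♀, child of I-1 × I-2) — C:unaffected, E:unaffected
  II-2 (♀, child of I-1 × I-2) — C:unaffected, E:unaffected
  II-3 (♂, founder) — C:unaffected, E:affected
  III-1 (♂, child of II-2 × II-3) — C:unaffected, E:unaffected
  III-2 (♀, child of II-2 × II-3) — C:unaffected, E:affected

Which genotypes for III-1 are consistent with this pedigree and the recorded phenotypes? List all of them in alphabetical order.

III-1 ∈ {CC Ee, Cc Ee}

C/I-1 un ·: CC|Cc
C/I-2 un ·: CC|Cc
C/II-1 un I-1×I-2: CC|Cc
C/II-2 un I-1×I-2: CC|Cc
C/II-3 un ·: CC|Cc
C/III-1 un II-2×II-3: CC|Cc
C/III-2 un II-2×II-3: CC|Cc
⇒ C over [I-1,I-2,II-1,II-2,II-3,III-1,III-2]: 83 consistent
E/I-1 un ·: EE|Ee
E/I-2 un ·: EE|Ee
E/II-1 un I-1×I-2: EE|Ee
E/II-2 un I-1×I-2: Ee
E/II-3 aff ·: ee
E/III-1 un II-2×II-3: Ee
E/III-2 aff II-2×II-3: ee
⇒ E over [I-1,I-2,II-1,II-2,II-3,III-1,III-2]: 6 consistent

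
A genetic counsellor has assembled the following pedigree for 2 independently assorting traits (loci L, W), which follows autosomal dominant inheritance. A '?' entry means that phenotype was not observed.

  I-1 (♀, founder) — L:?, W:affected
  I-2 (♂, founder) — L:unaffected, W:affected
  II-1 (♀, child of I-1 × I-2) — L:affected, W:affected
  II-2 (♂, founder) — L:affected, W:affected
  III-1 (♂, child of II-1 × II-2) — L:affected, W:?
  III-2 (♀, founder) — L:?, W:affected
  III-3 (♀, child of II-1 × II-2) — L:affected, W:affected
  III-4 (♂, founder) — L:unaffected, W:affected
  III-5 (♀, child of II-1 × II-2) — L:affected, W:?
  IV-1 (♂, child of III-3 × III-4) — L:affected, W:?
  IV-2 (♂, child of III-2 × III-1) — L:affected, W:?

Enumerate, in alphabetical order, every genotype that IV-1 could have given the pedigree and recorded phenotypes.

IV-1 ∈ {Ll WW, Ll Ww, Ll ww}

L/I-1 ? ·: Ll|LL
L/I-2 un ·: ll
L/II-1 aff I-1×I-2: Ll
L/II-2 aff ·: Ll|LL
L/III-1 aff II-1×II-2: Ll|LL
L/III-2 ? ·: ll|Ll|LL
L/III-3 aff II-1×II-2: Ll|LL
L/III-4 un ·: ll
L/III-5 aff II-1×II-2: Ll|LL
L/IV-1 aff III-3×III-4: Ll
L/IV-2 aff III-2×III-1: Ll|LL
⇒ L over [I-1,I-2,II-1,II-2,III-1,III-2,III-3,III-4,III-5,IV-1,IV-2]: 144 consistent
W/I-1 aff ·: Ww|WW
W/I-2 aff ·: Ww|WW
W/II-1 aff I-1×I-2: Ww|WW
W/II-2 aff ·: Ww|WW
W/III-1 ? II-1×II-2: ww|Ww|WW
W/III-2 aff ·: Ww|WW
W/III-3 aff II-1×II-2: Ww|WW
W/III-4 aff ·: Ww|WW
W/III-5 ? II-1×II-2: ww|Ww|WW
W/IV-1 ? III-3×III-4: ww|Ww|WW
W/IV-2 ? III-2×III-1: ww|Ww|WW
⇒ W over [I-1,I-2,II-1,II-2,III-1,III-2,III-3,III-4,III-5,IV-1,IV-2]: 1724 consistent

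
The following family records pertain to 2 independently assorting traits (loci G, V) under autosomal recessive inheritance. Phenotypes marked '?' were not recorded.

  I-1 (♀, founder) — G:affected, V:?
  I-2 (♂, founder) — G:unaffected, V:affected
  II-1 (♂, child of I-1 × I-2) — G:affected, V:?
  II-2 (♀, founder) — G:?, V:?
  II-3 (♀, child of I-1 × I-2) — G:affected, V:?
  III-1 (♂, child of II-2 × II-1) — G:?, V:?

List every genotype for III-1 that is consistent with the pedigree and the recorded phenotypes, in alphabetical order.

III-1 ∈ {Gg VV, Gg Vv, Gg vv, gg VV, gg Vv, gg vv}

G/I-1 aff ·: gg
G/I-2 un ·: Gg
G/II-1 aff I-1×I-2: gg
G/II-2 ? ·: GG|Gg|gg
G/II-3 aff I-1×I-2: gg
G/III-1 ? II-2×II-1: Gg|gg
⇒ G over [I-1,I-2,II-1,II-2,II-3,III-1]: 4 consistent
V/I-1 ? ·: VV|Vv|vv
V/I-2 aff ·: vv
V/II-1 ? I-1×I-2: Vv|vv
V/II-2 ? ·: VV|Vv|vv
V/II-3 ? I-1×I-2: Vv|vv
V/III-1 ? II-2×II-1: VV|Vv|vv
⇒ V over [I-1,I-2,II-1,II-2,II-3,III-1]: 33 consistent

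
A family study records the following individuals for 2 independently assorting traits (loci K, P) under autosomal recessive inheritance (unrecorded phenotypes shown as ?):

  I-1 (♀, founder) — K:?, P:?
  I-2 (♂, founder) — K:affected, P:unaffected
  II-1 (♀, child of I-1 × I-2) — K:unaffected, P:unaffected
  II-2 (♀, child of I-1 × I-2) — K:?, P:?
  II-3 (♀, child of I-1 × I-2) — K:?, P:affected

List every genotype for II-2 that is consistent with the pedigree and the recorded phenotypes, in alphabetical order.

K/I-1 ? ·: KK|Kk
K/I-2 aff ·: kk
K/II-1 un I-1×I-2: Kk
K/II-2 ? I-1×I-2: Kk|kk
K/II-3 ? I-1×I-2: Kk|kk
⇒ K over [I-1,I-2,II-1,II-2,II-3]: 5 consistent
P/I-1 ? ·: Pp|pp
P/I-2 un ·: Pp
P/II-1 un I-1×I-2: PP|Pp
P/II-2 ? I-1×I-2: PP|Pp|pp
P/II-3 aff I-1×I-2: pp
⇒ P over [I-1,I-2,II-1,II-2,II-3]: 8 consistent

II-2 ∈ {Kk PP, Kk Pp, Kk pp, kk PP, kk Pp, kk pp}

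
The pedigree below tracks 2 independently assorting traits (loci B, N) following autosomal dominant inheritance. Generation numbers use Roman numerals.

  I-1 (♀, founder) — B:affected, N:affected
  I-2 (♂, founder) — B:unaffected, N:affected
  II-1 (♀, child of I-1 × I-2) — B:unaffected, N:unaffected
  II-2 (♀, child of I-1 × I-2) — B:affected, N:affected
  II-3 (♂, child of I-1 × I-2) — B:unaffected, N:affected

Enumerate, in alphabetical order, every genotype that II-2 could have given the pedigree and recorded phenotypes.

II-2 ∈ {Bb NN, Bb Nn}

B/I-1 aff ·: Bb
B/I-2 un ·: bb
B/II-1 un I-1×I-2: bb
B/II-2 aff I-1×I-2: Bb
B/II-3 un I-1×I-2: bb
⇒ B over [I-1,I-2,II-1,II-2,II-3]: 1 consistent
N/I-1 aff ·: Nn
N/I-2 aff ·: Nn
N/II-1 un I-1×I-2: nn
N/II-2 aff I-1×I-2: Nn|NN
N/II-3 aff I-1×I-2: Nn|NN
⇒ N over [I-1,I-2,II-1,II-2,II-3]: 4 consistent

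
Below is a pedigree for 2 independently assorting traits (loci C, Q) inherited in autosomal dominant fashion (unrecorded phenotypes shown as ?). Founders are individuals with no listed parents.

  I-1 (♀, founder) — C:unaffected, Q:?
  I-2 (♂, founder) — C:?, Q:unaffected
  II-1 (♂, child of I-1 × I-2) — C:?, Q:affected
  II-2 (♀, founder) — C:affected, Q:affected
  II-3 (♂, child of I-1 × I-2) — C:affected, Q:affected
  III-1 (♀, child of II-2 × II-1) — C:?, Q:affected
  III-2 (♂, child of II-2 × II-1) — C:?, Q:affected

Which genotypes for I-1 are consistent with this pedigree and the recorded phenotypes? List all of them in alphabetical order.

I-1 ∈ {cc QQ, cc Qq}

C/I-1 un ·: cc
C/I-2 ? ·: Cc|CC
C/II-1 ? I-1×I-2: cc|Cc
C/II-2 aff ·: Cc|CC
C/II-3 aff I-1×I-2: Cc
C/III-1 ? II-2×II-1: cc|Cc|CC
C/III-2 ? II-2×II-1: cc|Cc|CC
⇒ C over [I-1,I-2,II-1,II-2,II-3,III-1,III-2]: 31 consistent
Q/I-1 ? ·: Qq|QQ
Q/I-2 un ·: qq
Q/II-1 aff I-1×I-2: Qq
Q/II-2 aff ·: Qq|QQ
Q/II-3 aff I-1×I-2: Qq
Q/III-1 aff II-2×II-1: Qq|QQ
Q/III-2 aff II-2×II-1: Qq|QQ
⇒ Q over [I-1,I-2,II-1,II-2,II-3,III-1,III-2]: 16 consistent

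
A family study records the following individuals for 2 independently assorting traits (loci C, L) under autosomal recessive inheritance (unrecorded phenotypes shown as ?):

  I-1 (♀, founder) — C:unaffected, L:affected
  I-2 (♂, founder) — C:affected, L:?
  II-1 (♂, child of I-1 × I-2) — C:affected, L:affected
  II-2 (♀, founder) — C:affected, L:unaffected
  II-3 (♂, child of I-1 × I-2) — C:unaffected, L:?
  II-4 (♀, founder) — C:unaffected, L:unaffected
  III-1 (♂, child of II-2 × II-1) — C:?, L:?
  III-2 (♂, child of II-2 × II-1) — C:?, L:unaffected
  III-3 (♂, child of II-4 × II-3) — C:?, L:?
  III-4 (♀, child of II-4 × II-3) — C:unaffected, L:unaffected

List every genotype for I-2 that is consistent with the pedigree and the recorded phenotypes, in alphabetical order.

C/I-1 un ·: Cc
C/I-2 aff ·: cc
C/II-1 aff I-1×I-2: cc
C/II-2 aff ·: cc
C/II-3 un I-1×I-2: Cc
C/II-4 un ·: CC|Cc
C/III-1 ? II-2×II-1: cc
C/III-2 ? II-2×II-1: cc
C/III-3 ? II-4×II-3: CC|Cc|cc
C/III-4 un II-4×II-3: CC|Cc
⇒ C over [I-1,I-2,II-1,II-2,II-3,II-4,III-1,III-2,III-3,III-4]: 10 consistent
L/I-1 aff ·: ll
L/I-2 ? ·: Ll|ll
L/II-1 aff I-1×I-2: ll
L/II-2 un ·: LL|Ll
L/II-3 ? I-1×I-2: Ll|ll
L/II-4 un ·: LL|Ll
L/III-1 ? II-2×II-1: Ll|ll
L/III-2 un II-2×II-1: Ll
L/III-3 ? II-4×II-3: LL|Ll|ll
L/III-4 un II-4×II-3: LL|Ll
⇒ L over [I-1,I-2,II-1,II-2,II-3,II-4,III-1,III-2,III-3,III-4]: 48 consistent

I-2 ∈ {cc Ll, cc ll}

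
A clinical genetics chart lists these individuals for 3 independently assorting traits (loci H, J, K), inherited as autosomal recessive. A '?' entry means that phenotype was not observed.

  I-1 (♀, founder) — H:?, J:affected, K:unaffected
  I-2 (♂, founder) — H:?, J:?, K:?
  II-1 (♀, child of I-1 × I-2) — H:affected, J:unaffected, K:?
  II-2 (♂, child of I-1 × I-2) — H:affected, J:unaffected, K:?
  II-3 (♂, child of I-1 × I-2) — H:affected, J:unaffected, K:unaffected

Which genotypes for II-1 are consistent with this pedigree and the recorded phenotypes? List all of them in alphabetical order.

H/I-1 ? ·: Hh|hh
H/I-2 ? ·: Hh|hh
H/II-1 aff I-1×I-2: hh
H/II-2 aff I-1×I-2: hh
H/II-3 aff I-1×I-2: hh
⇒ H over [I-1,I-2,II-1,II-2,II-3]: 4 consistent
J/I-1 aff ·: jj
J/I-2 ? ·: JJ|Jj
J/II-1 un I-1×I-2: Jj
J/II-2 un I-1×I-2: Jj
J/II-3 un I-1×I-2: Jj
⇒ J over [I-1,I-2,II-1,II-2,II-3]: 2 consistent
K/I-1 un ·: KK|Kk
K/I-2 ? ·: KK|Kk|kk
K/II-1 ? I-1×I-2: KK|Kk|kk
K/II-2 ? I-1×I-2: KK|Kk|kk
K/II-3 un I-1×I-2: KK|Kk
⇒ K over [I-1,I-2,II-1,II-2,II-3]: 40 consistent

II-1 ∈ {hh Jj KK, hh Jj Kk, hh Jj kk}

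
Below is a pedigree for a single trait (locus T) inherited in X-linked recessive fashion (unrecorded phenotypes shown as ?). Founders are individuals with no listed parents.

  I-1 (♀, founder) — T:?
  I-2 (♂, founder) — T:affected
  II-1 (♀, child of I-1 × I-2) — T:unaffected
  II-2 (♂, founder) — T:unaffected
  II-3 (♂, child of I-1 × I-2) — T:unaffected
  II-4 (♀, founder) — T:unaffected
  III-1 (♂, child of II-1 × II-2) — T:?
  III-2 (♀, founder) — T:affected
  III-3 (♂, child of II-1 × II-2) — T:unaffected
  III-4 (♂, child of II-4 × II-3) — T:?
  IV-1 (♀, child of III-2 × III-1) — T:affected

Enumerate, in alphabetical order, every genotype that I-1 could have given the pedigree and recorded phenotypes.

T/I-1 ? ·: X^TX^T|X^TX^t
T/I-2 aff ·: X^tY
T/II-1 un I-1×I-2: X^TX^t
T/II-2 un ·: X^TY
T/II-3 un I-1×I-2: X^TY
T/II-4 un ·: X^TX^T|X^TX^t
T/III-1 ? II-1×II-2: X^tY
T/III-2 aff ·: X^tX^t
T/III-3 un II-1×II-2: X^TY
T/III-4 ? II-4×II-3: X^TY|X^tY
T/IV-1 aff III-2×III-1: X^tX^t
⇒ T over [I-1,I-2,II-1,II-2,II-3,II-4,III-1,III-2,III-3,III-4,IV-1]: 6 consistent

I-1 ∈ {X^TX^T, X^TX^t}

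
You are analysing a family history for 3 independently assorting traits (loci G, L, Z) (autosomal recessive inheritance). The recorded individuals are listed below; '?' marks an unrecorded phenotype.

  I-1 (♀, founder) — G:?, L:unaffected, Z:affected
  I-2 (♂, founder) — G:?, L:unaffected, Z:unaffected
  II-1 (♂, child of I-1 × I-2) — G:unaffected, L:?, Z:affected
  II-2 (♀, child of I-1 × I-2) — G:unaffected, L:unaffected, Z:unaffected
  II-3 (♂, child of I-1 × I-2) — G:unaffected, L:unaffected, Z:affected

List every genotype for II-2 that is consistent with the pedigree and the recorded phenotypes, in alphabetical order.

II-2 ∈ {GG LL Zz, GG Ll Zz, Gg LL Zz, Gg Ll Zz}

G/I-1 ? ·: GG|Gg|gg
G/I-2 ? ·: GG|Gg|gg
G/II-1 un I-1×I-2: GG|Gg
G/II-2 un I-1×I-2: GG|Gg
G/II-3 un I-1×I-2: GG|Gg
⇒ G over [I-1,I-2,II-1,II-2,II-3]: 29 consistent
L/I-1 un ·: LL|Ll
L/I-2 un ·: LL|Ll
L/II-1 ? I-1×I-2: LL|Ll|ll
L/II-2 un I-1×I-2: LL|Ll
L/II-3 un I-1×I-2: LL|Ll
⇒ L over [I-1,I-2,II-1,II-2,II-3]: 29 consistent
Z/I-1 aff ·: zz
Z/I-2 un ·: Zz
Z/II-1 aff I-1×I-2: zz
Z/II-2 un I-1×I-2: Zz
Z/II-3 aff I-1×I-2: zz
⇒ Z over [I-1,I-2,II-1,II-2,II-3]: 1 consistent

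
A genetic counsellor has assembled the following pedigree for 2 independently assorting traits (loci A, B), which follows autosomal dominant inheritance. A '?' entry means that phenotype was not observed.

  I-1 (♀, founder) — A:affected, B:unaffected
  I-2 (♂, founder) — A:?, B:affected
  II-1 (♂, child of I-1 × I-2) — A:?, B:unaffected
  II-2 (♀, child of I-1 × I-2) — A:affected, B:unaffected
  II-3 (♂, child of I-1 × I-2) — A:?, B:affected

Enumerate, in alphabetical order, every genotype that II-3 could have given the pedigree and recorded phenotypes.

A/I-1 aff ·: Aa|AA
A/I-2 ? ·: aa|Aa|AA
A/II-1 ? I-1×I-2: aa|Aa|AA
A/II-2 aff I-1×I-2: Aa|AA
A/II-3 ? I-1×I-2: aa|Aa|AA
⇒ A over [I-1,I-2,II-1,II-2,II-3]: 40 consistent
B/I-1 un ·: bb
B/I-2 aff ·: Bb
B/II-1 un I-1×I-2: bb
B/II-2 un I-1×I-2: bb
B/II-3 aff I-1×I-2: Bb
⇒ B over [I-1,I-2,II-1,II-2,II-3]: 1 consistent

II-3 ∈ {AA Bb, Aa Bb, aa Bb}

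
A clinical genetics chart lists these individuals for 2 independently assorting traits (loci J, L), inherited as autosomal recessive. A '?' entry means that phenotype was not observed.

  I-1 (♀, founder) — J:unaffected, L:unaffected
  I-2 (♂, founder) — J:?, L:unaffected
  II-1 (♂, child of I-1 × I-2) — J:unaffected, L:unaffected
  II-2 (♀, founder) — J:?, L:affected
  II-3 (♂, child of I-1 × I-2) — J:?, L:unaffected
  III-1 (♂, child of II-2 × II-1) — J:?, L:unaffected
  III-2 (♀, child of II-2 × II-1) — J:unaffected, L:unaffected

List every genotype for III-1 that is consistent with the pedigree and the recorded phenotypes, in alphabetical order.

III-1 ∈ {JJ Ll, Jj Ll, jj Ll}

J/I-1 un ·: JJ|Jj
J/I-2 ? ·: JJ|Jj|jj
J/II-1 un I-1×I-2: JJ|Jj
J/II-2 ? ·: JJ|Jj|jj
J/II-3 ? I-1×I-2: JJ|Jj|jj
J/III-1 ? II-2×II-1: JJ|Jj|jj
J/III-2 un II-2×II-1: JJ|Jj
⇒ J over [I-1,I-2,II-1,II-2,II-3,III-1,III-2]: 168 consistent
L/I-1 un ·: LL|Ll
L/I-2 un ·: LL|Ll
L/II-1 un I-1×I-2: LL|Ll
L/II-2 aff ·: ll
L/II-3 un I-1×I-2: LL|Ll
L/III-1 un II-2×II-1: Ll
L/III-2 un II-2×II-1: Ll
⇒ L over [I-1,I-2,II-1,II-2,II-3,III-1,III-2]: 13 consistent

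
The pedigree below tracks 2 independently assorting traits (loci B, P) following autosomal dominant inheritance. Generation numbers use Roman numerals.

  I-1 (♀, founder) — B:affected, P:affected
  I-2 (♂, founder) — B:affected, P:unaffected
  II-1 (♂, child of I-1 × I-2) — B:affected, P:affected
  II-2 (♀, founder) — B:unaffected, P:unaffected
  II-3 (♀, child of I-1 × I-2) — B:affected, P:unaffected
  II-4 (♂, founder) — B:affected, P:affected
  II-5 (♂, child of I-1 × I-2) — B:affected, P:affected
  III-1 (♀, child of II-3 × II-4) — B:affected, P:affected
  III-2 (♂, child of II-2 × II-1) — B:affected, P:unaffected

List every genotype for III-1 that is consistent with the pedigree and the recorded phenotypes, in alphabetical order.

III-1 ∈ {BB Pp, Bb Pp}

B/I-1 aff ·: Bb|BB
B/I-2 aff ·: Bb|BB
B/II-1 aff I-1×I-2: Bb|BB
B/II-2 un ·: bb
B/II-3 aff I-1×I-2: Bb|BB
B/II-4 aff ·: Bb|BB
B/II-5 aff I-1×I-2: Bb|BB
B/III-1 aff II-3×II-4: Bb|BB
B/III-2 aff II-2×II-1: Bb
⇒ B over [I-1,I-2,II-1,II-2,II-3,II-4,II-5,III-1,III-2]: 87 consistent
P/I-1 aff ·: Pp
P/I-2 un ·: pp
P/II-1 aff I-1×I-2: Pp
P/II-2 un ·: pp
P/II-3 un I-1×I-2: pp
P/II-4 aff ·: Pp|PP
P/II-5 aff I-1×I-2: Pp
P/III-1 aff II-3×II-4: Pp
P/III-2 un II-2×II-1: pp
⇒ P over [I-1,I-2,II-1,II-2,II-3,II-4,II-5,III-1,III-2]: 2 consistent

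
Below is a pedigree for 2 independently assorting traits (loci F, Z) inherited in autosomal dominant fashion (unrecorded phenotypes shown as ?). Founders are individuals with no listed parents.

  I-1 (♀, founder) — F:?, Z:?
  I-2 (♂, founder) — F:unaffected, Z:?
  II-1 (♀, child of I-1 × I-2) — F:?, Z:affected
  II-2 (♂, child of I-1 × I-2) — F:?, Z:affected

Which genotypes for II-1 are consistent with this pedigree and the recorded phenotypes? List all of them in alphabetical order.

II-1 ∈ {Ff ZZ, Ff Zz, ff ZZ, ff Zz}

F/I-1 ? ·: ff|Ff|FF
F/I-2 un ·: ff
F/II-1 ? I-1×I-2: ff|Ff
F/II-2 ? I-1×I-2: ff|Ff
⇒ F over [I-1,I-2,II-1,II-2]: 6 consistent
Z/I-1 ? ·: zz|Zz|ZZ
Z/I-2 ? ·: zz|Zz|ZZ
Z/II-1 aff I-1×I-2: Zz|ZZ
Z/II-2 aff I-1×I-2: Zz|ZZ
⇒ Z over [I-1,I-2,II-1,II-2]: 17 consistent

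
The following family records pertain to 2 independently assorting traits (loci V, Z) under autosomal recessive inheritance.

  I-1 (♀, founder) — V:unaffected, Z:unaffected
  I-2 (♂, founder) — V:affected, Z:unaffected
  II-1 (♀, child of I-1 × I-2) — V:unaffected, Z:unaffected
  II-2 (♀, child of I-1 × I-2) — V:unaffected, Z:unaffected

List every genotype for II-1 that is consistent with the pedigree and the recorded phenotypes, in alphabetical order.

V/I-1 un ·: VV|Vv
V/I-2 aff ·: vv
V/II-1 un I-1×I-2: Vv
V/II-2 un I-1×I-2: Vv
⇒ V over [I-1,I-2,II-1,II-2]: 2 consistent
Z/I-1 un ·: ZZ|Zz
Z/I-2 un ·: ZZ|Zz
Z/II-1 un I-1×I-2: ZZ|Zz
Z/II-2 un I-1×I-2: ZZ|Zz
⇒ Z over [I-1,I-2,II-1,II-2]: 13 consistent

II-1 ∈ {Vv ZZ, Vv Zz}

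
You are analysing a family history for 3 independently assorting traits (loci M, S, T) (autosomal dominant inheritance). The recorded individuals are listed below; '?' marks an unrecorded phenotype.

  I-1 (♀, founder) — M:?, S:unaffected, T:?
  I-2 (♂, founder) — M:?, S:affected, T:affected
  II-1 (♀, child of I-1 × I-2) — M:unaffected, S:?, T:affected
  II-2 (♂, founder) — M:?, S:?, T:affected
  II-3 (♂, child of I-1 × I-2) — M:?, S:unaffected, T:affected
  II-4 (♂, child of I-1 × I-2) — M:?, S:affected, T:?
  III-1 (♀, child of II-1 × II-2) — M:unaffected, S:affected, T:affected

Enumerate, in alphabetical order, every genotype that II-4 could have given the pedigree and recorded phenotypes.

M/I-1 ? ·: mm|Mm
M/I-2 ? ·: mm|Mm
M/II-1 un I-1×I-2: mm
M/II-2 ? ·: mm|Mm
M/II-3 ? I-1×I-2: mm|Mm|MM
M/II-4 ? I-1×I-2: mm|Mm|MM
M/III-1 un II-1×II-2: mm
⇒ M over [I-1,I-2,II-1,II-2,II-3,II-4,III-1]: 36 consistent
S/I-1 un ·: ss
S/I-2 aff ·: Ss
S/II-1 ? I-1×I-2: ss|Ss
S/II-2 ? ·: ss|Ss|SS
S/II-3 un I-1×I-2: ss
S/II-4 aff I-1×I-2: Ss
S/III-1 aff II-1×II-2: Ss|SS
⇒ S over [I-1,I-2,II-1,II-2,II-3,II-4,III-1]: 7 consistent
T/I-1 ? ·: tt|Tt|TT
T/I-2 aff ·: Tt|TT
T/II-1 aff I-1×I-2: Tt|TT
T/II-2 aff ·: Tt|TT
T/II-3 aff I-1×I-2: Tt|TT
T/II-4 ? I-1×I-2: tt|Tt|TT
T/III-1 aff II-1×II-2: Tt|TT
⇒ T over [I-1,I-2,II-1,II-2,II-3,II-4,III-1]: 113 consistent

II-4 ∈ {MM Ss TT, MM Ss Tt, MM Ss tt, Mm Ss TT, Mm Ss Tt, Mm Ss tt, mm Ss TT, mm Ss Tt, mm Ss tt}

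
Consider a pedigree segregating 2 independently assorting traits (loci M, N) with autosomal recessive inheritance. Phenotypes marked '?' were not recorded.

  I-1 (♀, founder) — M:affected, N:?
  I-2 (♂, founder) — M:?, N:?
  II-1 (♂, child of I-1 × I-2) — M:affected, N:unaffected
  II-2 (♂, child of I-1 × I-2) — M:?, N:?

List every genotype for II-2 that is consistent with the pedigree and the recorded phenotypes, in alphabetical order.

M/I-1 aff ·: mm
M/I-2 ? ·: Mm|mm
M/II-1 aff I-1×I-2: mm
M/II-2 ? I-1×I-2: Mm|mm
⇒ M over [I-1,I-2,II-1,II-2]: 3 consistent
N/I-1 ? ·: NN|Nn|nn
N/I-2 ? ·: NN|Nn|nn
N/II-1 un I-1×I-2: NN|Nn
N/II-2 ? I-1×I-2: NN|Nn|nn
⇒ N over [I-1,I-2,II-1,II-2]: 21 consistent

II-2 ∈ {Mm NN, Mm Nn, Mm nn, mm NN, mm Nn, mm nn}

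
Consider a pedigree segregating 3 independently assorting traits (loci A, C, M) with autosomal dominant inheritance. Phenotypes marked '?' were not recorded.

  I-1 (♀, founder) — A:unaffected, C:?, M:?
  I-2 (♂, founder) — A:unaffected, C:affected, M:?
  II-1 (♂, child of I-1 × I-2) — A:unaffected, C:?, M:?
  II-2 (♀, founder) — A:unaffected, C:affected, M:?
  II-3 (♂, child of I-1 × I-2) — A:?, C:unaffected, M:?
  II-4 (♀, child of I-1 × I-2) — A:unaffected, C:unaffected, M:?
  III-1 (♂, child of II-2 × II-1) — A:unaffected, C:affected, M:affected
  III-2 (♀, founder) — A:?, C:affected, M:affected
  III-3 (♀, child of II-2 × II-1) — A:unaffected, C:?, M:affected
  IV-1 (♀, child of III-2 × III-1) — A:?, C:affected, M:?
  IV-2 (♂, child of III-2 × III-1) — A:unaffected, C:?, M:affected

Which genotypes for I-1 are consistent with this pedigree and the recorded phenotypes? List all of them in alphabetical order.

I-1 ∈ {aa Cc MM, aa Cc Mm, aa Cc mm, aa cc MM, aa cc Mm, aa cc mm}

A/I-1 un ·: aa
A/I-2 un ·: aa
A/II-1 un I-1×I-2: aa
A/II-2 un ·: aa
A/II-3 ? I-1×I-2: aa
A/II-4 un I-1×I-2: aa
A/III-1 un II-2×II-1: aa
A/III-2 ? ·: aa|Aa
A/III-3 un II-2×II-1: aa
A/IV-1 ? III-2×III-1: aa|Aa
A/IV-2 un III-2×III-1: aa
⇒ A over [I-1,I-2,II-1,II-2,II-3,II-4,III-1,III-2,III-3,IV-1,IV-2]: 3 consistent
C/I-1 ? ·: cc|Cc
C/I-2 aff ·: Cc
C/II-1 ? I-1×I-2: cc|Cc|CC
C/II-2 aff ·: Cc|CC
C/II-3 un I-1×I-2: cc
C/II-4 un I-1×I-2: cc
C/III-1 aff II-2×II-1: Cc|CC
C/III-2 aff ·: Cc|CC
C/III-3 ? II-2×II-1: cc|Cc|CC
C/IV-1 aff III-2×III-1: Cc|CC
C/IV-2 ? III-2×III-1: cc|Cc|CC
⇒ C over [I-1,I-2,II-1,II-2,II-3,II-4,III-1,III-2,III-3,IV-1,IV-2]: 245 consistent
M/I-1 ? ·: mm|Mm|MM
M/I-2 ? ·: mm|Mm|MM
M/II-1 ? I-1×I-2: mm|Mm|MM
M/II-2 ? ·: mm|Mm|MM
M/II-3 ? I-1×I-2: mm|Mm|MM
M/II-4 ? I-1×I-2: mm|Mm|MM
M/III-1 aff II-2×II-1: Mm|MM
M/III-2 aff ·: Mm|MM
M/III-3 aff II-2×II-1: Mm|MM
M/IV-1 ? III-2×III-1: mm|Mm|MM
M/IV-2 aff III-2×III-1: Mm|MM
⇒ M over [I-1,I-2,II-1,II-2,II-3,II-4,III-1,III-2,III-3,IV-1,IV-2]: 3060 consistent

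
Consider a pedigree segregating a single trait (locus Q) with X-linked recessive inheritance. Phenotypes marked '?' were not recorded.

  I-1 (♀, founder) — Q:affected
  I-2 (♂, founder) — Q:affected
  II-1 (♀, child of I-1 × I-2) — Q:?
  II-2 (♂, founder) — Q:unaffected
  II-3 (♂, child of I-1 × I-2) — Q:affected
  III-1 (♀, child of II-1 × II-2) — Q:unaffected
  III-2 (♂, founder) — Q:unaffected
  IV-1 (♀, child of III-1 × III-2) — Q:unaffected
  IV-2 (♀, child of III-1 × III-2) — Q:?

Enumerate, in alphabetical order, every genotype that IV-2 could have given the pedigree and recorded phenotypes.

IV-2 ∈ {X^QX^Q, X^QX^q}

Q/I-1 aff ·: X^qX^q
Q/I-2 aff ·: X^qY
Q/II-1 ? I-1×I-2: X^qX^q
Q/II-2 un ·: X^QY
Q/II-3 aff I-1×I-2: X^qY
Q/III-1 un II-1×II-2: X^QX^q
Q/III-2 un ·: X^QY
Q/IV-1 un III-1×III-2: X^QX^Q|X^QX^q
Q/IV-2 ? III-1×III-2: X^QX^Q|X^QX^q
⇒ Q over [I-1,I-2,II-1,II-2,II-3,III-1,III-2,IV-1,IV-2]: 4 consistent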